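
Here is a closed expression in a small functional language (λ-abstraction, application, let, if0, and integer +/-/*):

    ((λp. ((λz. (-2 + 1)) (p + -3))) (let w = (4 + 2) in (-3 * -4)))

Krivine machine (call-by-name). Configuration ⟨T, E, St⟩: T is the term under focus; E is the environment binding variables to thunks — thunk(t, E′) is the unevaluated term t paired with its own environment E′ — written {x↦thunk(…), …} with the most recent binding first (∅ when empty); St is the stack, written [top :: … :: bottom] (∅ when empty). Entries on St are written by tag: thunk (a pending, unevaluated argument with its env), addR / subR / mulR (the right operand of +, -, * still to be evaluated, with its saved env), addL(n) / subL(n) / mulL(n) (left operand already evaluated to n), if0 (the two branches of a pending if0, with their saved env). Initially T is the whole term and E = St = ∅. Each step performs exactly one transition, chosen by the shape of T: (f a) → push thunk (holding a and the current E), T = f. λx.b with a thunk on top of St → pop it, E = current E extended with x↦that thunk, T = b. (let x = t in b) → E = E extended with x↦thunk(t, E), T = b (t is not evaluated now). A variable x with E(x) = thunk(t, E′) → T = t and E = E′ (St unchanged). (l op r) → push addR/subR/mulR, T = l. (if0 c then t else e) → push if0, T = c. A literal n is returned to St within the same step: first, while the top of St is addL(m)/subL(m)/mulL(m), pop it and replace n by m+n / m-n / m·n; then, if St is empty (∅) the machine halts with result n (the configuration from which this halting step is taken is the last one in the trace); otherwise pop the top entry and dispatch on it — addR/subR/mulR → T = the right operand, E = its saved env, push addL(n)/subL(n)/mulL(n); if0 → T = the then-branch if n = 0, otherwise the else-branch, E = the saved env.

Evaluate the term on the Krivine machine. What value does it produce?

t=0: ⟨T=((λp. ((λz. (-2 + 1)) (p + -3))) (let w = (4 + 2) in (-3 * -4))); E=∅; St=∅⟩
t=1: ⟨T=(λp. ((λz. (-2 + 1)) (p + -3))); E=∅; St=[thunk]⟩
t=2: ⟨T=((λz. (-2 + 1)) (p + -3)); E={p↦thunk((let w = (4 + 2) in (-3 * -4)), ∅)}; St=∅⟩
t=3: ⟨T=(λz. (-2 + 1)); E={p↦thunk((let w = (4 + 2) in (-3 * -4)), ∅)}; St=[thunk]⟩
t=4: ⟨T=(-2 + 1); E={z↦thunk((p + -3), {p↦thunk((let w = (4 + 2) in (-3 * -4)), ∅)}), p↦thunk((let w = (4 + 2) in (-3 * -4)), ∅)}; St=∅⟩
t=5: ⟨T=-2; E={z↦thunk((p + -3), {p↦thunk((let w = (4 + 2) in (-3 * -4)), ∅)}), p↦thunk((let w = (4 + 2) in (-3 * -4)), ∅)}; St=[addR]⟩
t=6: ⟨T=1; E={z↦thunk((p + -3), {p↦thunk((let w = (4 + 2) in (-3 * -4)), ∅)}), p↦thunk((let w = (4 + 2) in (-3 * -4)), ∅)}; St=[addL(-2)]⟩
→ final value -1

Answer: -1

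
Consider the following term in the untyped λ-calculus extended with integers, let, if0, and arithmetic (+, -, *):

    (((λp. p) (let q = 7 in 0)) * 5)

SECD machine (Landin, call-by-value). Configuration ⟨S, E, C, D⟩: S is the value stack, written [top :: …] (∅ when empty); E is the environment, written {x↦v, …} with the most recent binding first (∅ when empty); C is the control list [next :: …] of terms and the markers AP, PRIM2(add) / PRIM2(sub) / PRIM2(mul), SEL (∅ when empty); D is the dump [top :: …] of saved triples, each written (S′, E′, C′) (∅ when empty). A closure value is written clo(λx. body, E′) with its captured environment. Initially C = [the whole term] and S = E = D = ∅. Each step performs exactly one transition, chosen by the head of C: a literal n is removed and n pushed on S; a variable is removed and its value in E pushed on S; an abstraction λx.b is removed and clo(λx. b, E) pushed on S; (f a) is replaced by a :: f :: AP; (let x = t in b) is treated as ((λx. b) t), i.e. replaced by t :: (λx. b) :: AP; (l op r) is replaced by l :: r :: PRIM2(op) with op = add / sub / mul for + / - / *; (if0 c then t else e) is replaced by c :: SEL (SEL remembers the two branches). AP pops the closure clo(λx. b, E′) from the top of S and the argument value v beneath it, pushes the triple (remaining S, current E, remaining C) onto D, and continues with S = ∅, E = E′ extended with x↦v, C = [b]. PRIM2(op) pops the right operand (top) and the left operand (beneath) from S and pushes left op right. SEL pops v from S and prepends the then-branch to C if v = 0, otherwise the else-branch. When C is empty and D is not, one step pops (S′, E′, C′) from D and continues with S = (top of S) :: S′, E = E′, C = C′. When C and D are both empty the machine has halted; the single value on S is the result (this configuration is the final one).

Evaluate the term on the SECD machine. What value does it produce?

t=0: [S=∅ | E=∅ | C=[(((λp. p) (let q = 7 in 0)) * 5)] | D=∅]
t=1: [S=∅ | E=∅ | C=[((λp. p) (let q = 7 in 0)) :: 5 :: PRIM2(mul)] | D=∅]
t=2: [S=∅ | E=∅ | C=[(let q = 7 in 0) :: (λp. p) :: AP :: 5 :: PRIM2(mul)] | D=∅]
t=3: [S=∅ | E=∅ | C=[7 :: (λq. 0) :: AP :: (λp. p) :: AP :: 5 :: PRIM2(mul)] | D=∅]
t=4: [S=[7] | E=∅ | C=[(λq. 0) :: AP :: (λp. p) :: AP :: 5 :: PRIM2(mul)] | D=∅]
t=5: [S=[clo(λq. 0, ∅) :: 7] | E=∅ | C=[AP :: (λp. p) :: AP :: 5 :: PRIM2(mul)] | D=∅]
t=6: [S=∅ | E={q↦7} | C=[0] | D=[(∅, ∅, [(λp. p) :: AP :: 5 :: PRIM2(mul)])]]
t=7: [S=[0] | E={q↦7} | C=∅ | D=[(∅, ∅, [(λp. p) :: AP :: 5 :: PRIM2(mul)])]]
t=8: [S=[0] | E=∅ | C=[(λp. p) :: AP :: 5 :: PRIM2(mul)] | D=∅]
t=9: [S=[clo(λp. p, ∅) :: 0] | E=∅ | C=[AP :: 5 :: PRIM2(mul)] | D=∅]
t=10: [S=∅ | E={p↦0} | C=[p] | D=[(∅, ∅, [5 :: PRIM2(mul)])]]
t=11: [S=[0] | E={p↦0} | C=∅ | D=[(∅, ∅, [5 :: PRIM2(mul)])]]
t=12: [S=[0] | E=∅ | C=[5 :: PRIM2(mul)] | D=∅]
t=13: [S=[5 :: 0] | E=∅ | C=[PRIM2(mul)] | D=∅]
t=14: [S=[0] | E=∅ | C=∅ | D=∅]
→ final value 0

Answer: 0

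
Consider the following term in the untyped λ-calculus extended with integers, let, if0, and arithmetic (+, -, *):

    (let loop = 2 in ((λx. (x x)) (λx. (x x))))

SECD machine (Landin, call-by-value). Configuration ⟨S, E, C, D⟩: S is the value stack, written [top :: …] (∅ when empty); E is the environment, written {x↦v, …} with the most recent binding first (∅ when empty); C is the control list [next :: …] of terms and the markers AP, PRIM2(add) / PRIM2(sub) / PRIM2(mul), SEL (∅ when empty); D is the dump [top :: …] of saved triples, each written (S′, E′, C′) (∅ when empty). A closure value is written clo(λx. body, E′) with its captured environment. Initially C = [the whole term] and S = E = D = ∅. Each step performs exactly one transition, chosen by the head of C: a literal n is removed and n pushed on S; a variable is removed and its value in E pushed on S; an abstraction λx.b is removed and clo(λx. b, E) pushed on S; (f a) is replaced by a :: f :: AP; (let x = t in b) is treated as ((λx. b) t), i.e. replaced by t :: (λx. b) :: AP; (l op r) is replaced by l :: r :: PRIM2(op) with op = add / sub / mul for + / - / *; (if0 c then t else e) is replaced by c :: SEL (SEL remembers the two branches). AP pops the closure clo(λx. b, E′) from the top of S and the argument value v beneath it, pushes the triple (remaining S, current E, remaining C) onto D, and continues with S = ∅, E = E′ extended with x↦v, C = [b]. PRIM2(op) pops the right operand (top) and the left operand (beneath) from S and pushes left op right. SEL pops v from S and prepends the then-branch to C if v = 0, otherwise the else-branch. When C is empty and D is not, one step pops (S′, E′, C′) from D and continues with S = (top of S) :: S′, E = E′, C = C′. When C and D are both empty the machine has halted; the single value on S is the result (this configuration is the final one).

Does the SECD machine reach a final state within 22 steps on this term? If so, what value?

Answer: DIVERGES (no final state within 22 steps)

Derivation:
t=0: ⟨S=∅; E=∅; C=[(let loop = 2 in ((λx. (x x)) (λx. (x x))))]; D=∅⟩
t=1: ⟨S=∅; E=∅; C=[2 :: (λloop. ((λx. (x x)) (λx. (x x)))) :: AP]; D=∅⟩
t=2: ⟨S=[2]; E=∅; C=[(λloop. ((λx. (x x)) (λx. (x x)))) :: AP]; D=∅⟩
t=3: ⟨S=[clo(λloop. ((λx. (x x)) (λx. (x x))), ∅) :: 2]; E=∅; C=[AP]; D=∅⟩
t=4: ⟨S=∅; E={loop↦2}; C=[((λx. (x x)) (λx. (x x)))]; D=[(∅, ∅, ∅)]⟩
t=5: ⟨S=∅; E={loop↦2}; C=[(λx. (x x)) :: (λx. (x x)) :: AP]; D=[(∅, ∅, ∅)]⟩
t=6: ⟨S=[clo(λx. (x x), {loop↦2})]; E={loop↦2}; C=[(λx. (x x)) :: AP]; D=[(∅, ∅, ∅)]⟩
t=7: ⟨S=[clo(λx. (x x), {loop↦2}) :: clo(λx. (x x), {loop↦2})]; E={loop↦2}; C=[AP]; D=[(∅, ∅, ∅)]⟩
t=8: ⟨S=∅; E={x↦clo(λx. (x x), {loop↦2}), loop↦2}; C=[(x x)]; D=[(∅, {loop↦2}, ∅) :: (∅, ∅, ∅)]⟩
t=9: ⟨S=∅; E={x↦clo(λx. (x x), {loop↦2}), loop↦2}; C=[x :: x :: AP]; D=[(∅, {loop↦2}, ∅) :: (∅, ∅, ∅)]⟩
t=10: ⟨S=[clo(λx. (x x), {loop↦2})]; E={x↦clo(λx. (x x), {loop↦2}), loop↦2}; C=[x :: AP]; D=[(∅, {loop↦2}, ∅) :: (∅, ∅, ∅)]⟩
t=11: ⟨S=[clo(λx. (x x), {loop↦2}) :: clo(λx. (x x), {loop↦2})]; E={x↦clo(λx. (x x), {loop↦2}), loop↦2}; C=[AP]; D=[(∅, {loop↦2}, ∅) :: (∅, ∅, ∅)]⟩
t=12: ⟨S=∅; E={x↦clo(λx. (x x), {loop↦2}), loop↦2}; C=[(x x)]; D=[(∅, {x↦clo(λx. (x x), {loop↦2}), loop↦2}, ∅) :: (∅, {loop↦2}, ∅) :: (∅, ∅, ∅)]⟩
t=13: ⟨S=∅; E={x↦clo(λx. (x x), {loop↦2}), loop↦2}; C=[x :: x :: AP]; D=[(∅, {x↦clo(λx. (x x), {loop↦2}), loop↦2}, ∅) :: (∅, {loop↦2}, ∅) :: (∅, ∅, ∅)]⟩
t=14: ⟨S=[clo(λx. (x x), {loop↦2})]; E={x↦clo(λx. (x x), {loop↦2}), loop↦2}; C=[x :: AP]; D=[(∅, {x↦clo(λx. (x x), {loop↦2}), loop↦2}, ∅) :: (∅, {loop↦2}, ∅) :: (∅, ∅, ∅)]⟩
t=15: ⟨S=[clo(λx. (x x), {loop↦2}) :: clo(λx. (x x), {loop↦2})]; E={x↦clo(λx. (x x), {loop↦2}), loop↦2}; C=[AP]; D=[(∅, {x↦clo(λx. (x x), {loop↦2}), loop↦2}, ∅) :: (∅, {loop↦2}, ∅) :: (∅, ∅, ∅)]⟩
t=16: ⟨S=∅; E={x↦clo(λx. (x x), {loop↦2}), loop↦2}; C=[(x x)]; D=[(∅, {x↦clo(λx. (x x), {loop↦2}), loop↦2}, ∅) :: (∅, {x↦clo(λx. (x x), {loop↦2}), loop↦2}, ∅) :: (∅, {loop↦2}, ∅) :: (∅, ∅, ∅)]⟩
t=17: ⟨S=∅; E={x↦clo(λx. (x x), {loop↦2}), loop↦2}; C=[x :: x :: AP]; D=[(∅, {x↦clo(λx. (x x), {loop↦2}), loop↦2}, ∅) :: (∅, {x↦clo(λx. (x x), {loop↦2}), loop↦2}, ∅) :: (∅, {loop↦2}, ∅) :: (∅, ∅, ∅)]⟩
t=18: ⟨S=[clo(λx. (x x), {loop↦2})]; E={x↦clo(λx. (x x), {loop↦2}), loop↦2}; C=[x :: AP]; D=[(∅, {x↦clo(λx. (x x), {loop↦2}), loop↦2}, ∅) :: (∅, {x↦clo(λx. (x x), {loop↦2}), loop↦2}, ∅) :: (∅, {loop↦2}, ∅) :: (∅, ∅, ∅)]⟩
t=19: ⟨S=[clo(λx. (x x), {loop↦2}) :: clo(λx. (x x), {loop↦2})]; E={x↦clo(λx. (x x), {loop↦2}), loop↦2}; C=[AP]; D=[(∅, {x↦clo(λx. (x x), {loop↦2}), loop↦2}, ∅) :: (∅, {x↦clo(λx. (x x), {loop↦2}), loop↦2}, ∅) :: (∅, {loop↦2}, ∅) :: (∅, ∅, ∅)]⟩
t=20: ⟨S=∅; E={x↦clo(λx. (x x), {loop↦2}), loop↦2}; C=[(x x)]; D=[(∅, {x↦clo(λx. (x x), {loop↦2}), loop↦2}, ∅) :: (∅, {x↦clo(λx. (x x), {loop↦2}), loop↦2}, ∅) :: (∅, {x↦clo(λx. (x x), {loop↦2}), loop↦2}, ∅) :: (∅, {loop↦2}, ∅) :: (∅, ∅, ∅)]⟩
t=21: ⟨S=∅; E={x↦clo(λx. (x x), {loop↦2}), loop↦2}; C=[x :: x :: AP]; D=[(∅, {x↦clo(λx. (x x), {loop↦2}), loop↦2}, ∅) :: (∅, {x↦clo(λx. (x x), {loop↦2}), loop↦2}, ∅) :: (∅, {x↦clo(λx. (x x), {loop↦2}), loop↦2}, ∅) :: (∅, {loop↦2}, ∅) :: (∅, ∅, ∅)]⟩
t=22: ⟨S=[clo(λx. (x x), {loop↦2})]; E={x↦clo(λx. (x x), {loop↦2}), loop↦2}; C=[x :: AP]; D=[(∅, {x↦clo(λx. (x x), {loop↦2}), loop↦2}, ∅) :: (∅, {x↦clo(λx. (x x), {loop↦2}), loop↦2}, ∅) :: (∅, {x↦clo(λx. (x x), {loop↦2}), loop↦2}, ∅) :: (∅, {loop↦2}, ∅) :: (∅, ∅, ∅)]⟩
→ 22 transitions taken and the configuration is still not final: no result within 22 steps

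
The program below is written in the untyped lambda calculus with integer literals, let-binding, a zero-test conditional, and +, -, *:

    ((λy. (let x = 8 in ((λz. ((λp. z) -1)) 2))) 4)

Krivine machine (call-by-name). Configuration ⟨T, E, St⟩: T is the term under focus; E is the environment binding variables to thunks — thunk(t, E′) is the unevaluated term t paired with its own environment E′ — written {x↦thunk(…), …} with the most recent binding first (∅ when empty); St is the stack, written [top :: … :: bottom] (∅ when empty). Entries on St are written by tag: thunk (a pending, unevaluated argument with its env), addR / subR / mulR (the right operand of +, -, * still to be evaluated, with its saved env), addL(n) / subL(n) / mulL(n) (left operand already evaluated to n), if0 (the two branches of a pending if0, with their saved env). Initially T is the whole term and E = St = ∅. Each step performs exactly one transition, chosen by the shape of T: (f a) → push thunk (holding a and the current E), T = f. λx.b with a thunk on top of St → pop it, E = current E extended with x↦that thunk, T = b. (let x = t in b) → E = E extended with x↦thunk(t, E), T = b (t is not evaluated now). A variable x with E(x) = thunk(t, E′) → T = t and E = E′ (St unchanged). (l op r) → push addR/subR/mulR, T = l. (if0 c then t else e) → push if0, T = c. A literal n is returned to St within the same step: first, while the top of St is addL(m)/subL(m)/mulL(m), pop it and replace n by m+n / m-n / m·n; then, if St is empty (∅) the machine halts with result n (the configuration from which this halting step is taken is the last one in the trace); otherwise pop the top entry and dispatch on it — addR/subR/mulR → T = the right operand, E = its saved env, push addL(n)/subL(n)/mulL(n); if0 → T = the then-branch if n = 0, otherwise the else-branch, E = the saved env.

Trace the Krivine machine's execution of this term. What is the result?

0. ⟨T=((λy. (let x = 8 in ((λz. ((λp. z) -1)) 2))) 4); E=∅; St=∅⟩
1. ⟨T=(λy. (let x = 8 in ((λz. ((λp. z) -1)) 2))); E=∅; St=[thunk]⟩
2. ⟨T=(let x = 8 in ((λz. ((λp. z) -1)) 2)); E={y↦thunk(4, ∅)}; St=∅⟩
3. ⟨T=((λz. ((λp. z) -1)) 2); E={x↦thunk(8, {y↦thunk(4, ∅)}), y↦thunk(4, ∅)}; St=∅⟩
4. ⟨T=(λz. ((λp. z) -1)); E={x↦thunk(8, {y↦thunk(4, ∅)}), y↦thunk(4, ∅)}; St=[thunk]⟩
5. ⟨T=((λp. z) -1); E={z↦thunk(2, {x↦thunk(8, {y↦thunk(4, ∅)}), y↦thunk(4, ∅)}), x↦thunk(8, {y↦thunk(4, ∅)}), y↦thunk(4, ∅)}; St=∅⟩
6. ⟨T=(λp. z); E={z↦thunk(2, {x↦thunk(8, {y↦thunk(4, ∅)}), y↦thunk(4, ∅)}), x↦thunk(8, {y↦thunk(4, ∅)}), y↦thunk(4, ∅)}; St=[thunk]⟩
7. ⟨T=z; E={p↦thunk(-1, {z↦thunk(2, {x↦thunk(8, {y↦thunk(4, ∅)}), y↦thunk(4, ∅)}), x↦thunk(8, {y↦thunk(4, ∅)}), y↦thunk(4, ∅)}), z↦thunk(2, {x↦thunk(8, {y↦thunk(4, ∅)}), y↦thunk(4, ∅)}), x↦thunk(8, {y↦thunk(4, ∅)}), y↦thunk(4, ∅)}; St=∅⟩
8. ⟨T=2; E={x↦thunk(8, {y↦thunk(4, ∅)}), y↦thunk(4, ∅)}; St=∅⟩
→ final value 2

Answer: 2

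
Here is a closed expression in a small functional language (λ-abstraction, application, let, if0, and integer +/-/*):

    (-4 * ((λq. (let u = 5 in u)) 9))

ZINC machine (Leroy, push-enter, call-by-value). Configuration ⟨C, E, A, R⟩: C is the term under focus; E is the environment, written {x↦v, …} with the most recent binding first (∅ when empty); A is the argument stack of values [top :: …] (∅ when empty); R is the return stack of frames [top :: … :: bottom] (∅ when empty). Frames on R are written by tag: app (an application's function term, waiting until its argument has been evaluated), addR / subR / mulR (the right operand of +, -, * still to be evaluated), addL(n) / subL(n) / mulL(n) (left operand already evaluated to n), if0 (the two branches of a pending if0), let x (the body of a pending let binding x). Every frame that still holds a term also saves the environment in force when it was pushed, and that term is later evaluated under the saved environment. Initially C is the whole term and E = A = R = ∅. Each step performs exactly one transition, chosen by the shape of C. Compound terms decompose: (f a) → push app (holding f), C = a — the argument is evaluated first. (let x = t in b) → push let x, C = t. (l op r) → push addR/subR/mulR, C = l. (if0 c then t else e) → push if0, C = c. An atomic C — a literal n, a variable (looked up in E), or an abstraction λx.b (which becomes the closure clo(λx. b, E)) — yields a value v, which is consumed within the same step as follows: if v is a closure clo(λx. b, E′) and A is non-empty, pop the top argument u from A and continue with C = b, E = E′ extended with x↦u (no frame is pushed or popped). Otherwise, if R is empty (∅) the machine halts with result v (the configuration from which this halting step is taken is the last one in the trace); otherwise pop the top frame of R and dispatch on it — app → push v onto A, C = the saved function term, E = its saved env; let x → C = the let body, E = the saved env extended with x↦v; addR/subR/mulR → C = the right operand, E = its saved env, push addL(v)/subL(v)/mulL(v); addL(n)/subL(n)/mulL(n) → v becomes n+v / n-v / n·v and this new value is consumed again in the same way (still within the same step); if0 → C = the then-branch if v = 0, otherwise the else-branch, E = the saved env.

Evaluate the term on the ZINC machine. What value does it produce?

0. [C=(-4 * ((λq. (let u = 5 in u)) 9)) | E=∅ | A=∅ | R=∅]
1. [C=-4 | E=∅ | A=∅ | R=[mulR]]
2. [C=((λq. (let u = 5 in u)) 9) | E=∅ | A=∅ | R=[mulL(-4)]]
3. [C=9 | E=∅ | A=∅ | R=[app :: mulL(-4)]]
4. [C=(λq. (let u = 5 in u)) | E=∅ | A=[9] | R=[mulL(-4)]]
5. [C=(let u = 5 in u) | E={q↦9} | A=∅ | R=[mulL(-4)]]
6. [C=5 | E={q↦9} | A=∅ | R=[let u :: mulL(-4)]]
7. [C=u | E={u↦5, q↦9} | A=∅ | R=[mulL(-4)]]
→ final value -20

Answer: -20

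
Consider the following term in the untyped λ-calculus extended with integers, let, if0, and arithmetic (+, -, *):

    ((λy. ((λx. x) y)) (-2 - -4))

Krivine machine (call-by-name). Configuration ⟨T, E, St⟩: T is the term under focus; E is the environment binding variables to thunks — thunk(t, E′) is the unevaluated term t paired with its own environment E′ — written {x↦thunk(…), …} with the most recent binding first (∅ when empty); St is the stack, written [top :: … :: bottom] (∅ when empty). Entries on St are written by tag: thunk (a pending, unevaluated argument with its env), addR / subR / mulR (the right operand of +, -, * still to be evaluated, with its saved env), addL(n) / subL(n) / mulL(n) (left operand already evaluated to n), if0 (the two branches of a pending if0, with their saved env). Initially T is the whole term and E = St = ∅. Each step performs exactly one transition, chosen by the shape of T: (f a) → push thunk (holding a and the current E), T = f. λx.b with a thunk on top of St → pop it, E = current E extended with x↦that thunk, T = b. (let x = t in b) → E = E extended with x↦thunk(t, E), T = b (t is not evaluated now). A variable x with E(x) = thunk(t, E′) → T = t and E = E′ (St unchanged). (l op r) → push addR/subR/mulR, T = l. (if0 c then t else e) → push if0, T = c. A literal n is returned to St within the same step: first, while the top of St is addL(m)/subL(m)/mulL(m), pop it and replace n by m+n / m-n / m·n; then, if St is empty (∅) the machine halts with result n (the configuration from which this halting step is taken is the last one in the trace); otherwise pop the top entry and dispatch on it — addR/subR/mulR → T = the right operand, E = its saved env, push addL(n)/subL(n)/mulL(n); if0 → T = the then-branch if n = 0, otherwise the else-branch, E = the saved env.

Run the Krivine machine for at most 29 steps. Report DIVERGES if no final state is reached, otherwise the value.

step 0: [T=((λy. ((λx. x) y)) (-2 - -4)) | E=∅ | St=∅]
step 1: [T=(λy. ((λx. x) y)) | E=∅ | St=[thunk]]
step 2: [T=((λx. x) y) | E={y↦thunk((-2 - -4), ∅)} | St=∅]
step 3: [T=(λx. x) | E={y↦thunk((-2 - -4), ∅)} | St=[thunk]]
step 4: [T=x | E={x↦thunk(y, {y↦thunk((-2 - -4), ∅)}), y↦thunk((-2 - -4), ∅)} | St=∅]
step 5: [T=y | E={y↦thunk((-2 - -4), ∅)} | St=∅]
step 6: [T=(-2 - -4) | E=∅ | St=∅]
step 7: [T=-2 | E=∅ | St=[subR]]
step 8: [T=-4 | E=∅ | St=[subL(-2)]]
→ final value 2

Answer: 2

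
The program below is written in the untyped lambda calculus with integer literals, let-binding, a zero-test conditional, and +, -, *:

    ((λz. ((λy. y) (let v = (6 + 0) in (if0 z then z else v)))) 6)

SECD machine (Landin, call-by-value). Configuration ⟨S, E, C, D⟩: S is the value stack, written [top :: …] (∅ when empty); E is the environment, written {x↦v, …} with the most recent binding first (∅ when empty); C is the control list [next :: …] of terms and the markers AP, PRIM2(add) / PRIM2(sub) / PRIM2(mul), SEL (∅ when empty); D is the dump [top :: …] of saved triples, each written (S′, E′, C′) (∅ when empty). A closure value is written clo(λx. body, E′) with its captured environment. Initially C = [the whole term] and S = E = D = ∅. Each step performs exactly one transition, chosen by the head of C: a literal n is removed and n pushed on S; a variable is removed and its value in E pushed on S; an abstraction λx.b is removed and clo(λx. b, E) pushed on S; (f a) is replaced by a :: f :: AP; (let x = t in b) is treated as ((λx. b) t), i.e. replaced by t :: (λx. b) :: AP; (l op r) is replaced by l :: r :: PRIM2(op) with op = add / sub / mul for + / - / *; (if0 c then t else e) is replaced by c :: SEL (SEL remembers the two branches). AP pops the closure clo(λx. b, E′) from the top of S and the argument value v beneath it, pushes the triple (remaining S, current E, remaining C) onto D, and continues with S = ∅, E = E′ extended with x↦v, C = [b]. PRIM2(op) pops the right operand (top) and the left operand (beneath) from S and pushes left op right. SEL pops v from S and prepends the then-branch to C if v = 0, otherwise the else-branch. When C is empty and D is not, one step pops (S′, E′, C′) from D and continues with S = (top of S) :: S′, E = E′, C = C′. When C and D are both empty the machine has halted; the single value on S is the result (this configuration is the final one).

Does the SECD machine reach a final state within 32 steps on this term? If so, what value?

Answer: 6

Machine steps:
0. [S=∅ | E=∅ | C=[((λz. ((λy. y) (let v = (6 + 0) in (if0 z then z else v)))) 6)] | D=∅]
1. [S=∅ | E=∅ | C=[6 :: (λz. ((λy. y) (let v = (6 + 0) in (if0 z then z else v)))) :: AP] | D=∅]
2. [S=[6] | E=∅ | C=[(λz. ((λy. y) (let v = (6 + 0) in (if0 z then z else v)))) :: AP] | D=∅]
3. [S=[clo(λz. ((λy. y) (let v = (6 + 0) in (if0 z then z else v))), ∅) :: 6] | E=∅ | C=[AP] | D=∅]
4. [S=∅ | E={z↦6} | C=[((λy. y) (let v = (6 + 0) in (if0 z then z else v)))] | D=[(∅, ∅, ∅)]]
5. [S=∅ | E={z↦6} | C=[(let v = (6 + 0) in (if0 z then z else v)) :: (λy. y) :: AP] | D=[(∅, ∅, ∅)]]
6. [S=∅ | E={z↦6} | C=[(6 + 0) :: (λv. (if0 z then z else v)) :: AP :: (λy. y) :: AP] | D=[(∅, ∅, ∅)]]
7. [S=∅ | E={z↦6} | C=[6 :: 0 :: PRIM2(add) :: (λv. (if0 z then z else v)) :: AP :: (λy. y) :: AP] | D=[(∅, ∅, ∅)]]
8. [S=[6] | E={z↦6} | C=[0 :: PRIM2(add) :: (λv. (if0 z then z else v)) :: AP :: (λy. y) :: AP] | D=[(∅, ∅, ∅)]]
9. [S=[0 :: 6] | E={z↦6} | C=[PRIM2(add) :: (λv. (if0 z then z else v)) :: AP :: (λy. y) :: AP] | D=[(∅, ∅, ∅)]]
10. [S=[6] | E={z↦6} | C=[(λv. (if0 z then z else v)) :: AP :: (λy. y) :: AP] | D=[(∅, ∅, ∅)]]
11. [S=[clo(λv. (if0 z then z else v), {z↦6}) :: 6] | E={z↦6} | C=[AP :: (λy. y) :: AP] | D=[(∅, ∅, ∅)]]
12. [S=∅ | E={v↦6, z↦6} | C=[(if0 z then z else v)] | D=[(∅, {z↦6}, [(λy. y) :: AP]) :: (∅, ∅, ∅)]]
13. [S=∅ | E={v↦6, z↦6} | C=[z :: SEL] | D=[(∅, {z↦6}, [(λy. y) :: AP]) :: (∅, ∅, ∅)]]
14. [S=[6] | E={v↦6, z↦6} | C=[SEL] | D=[(∅, {z↦6}, [(λy. y) :: AP]) :: (∅, ∅, ∅)]]
15. [S=∅ | E={v↦6, z↦6} | C=[v] | D=[(∅, {z↦6}, [(λy. y) :: AP]) :: (∅, ∅, ∅)]]
16. [S=[6] | E={v↦6, z↦6} | C=∅ | D=[(∅, {z↦6}, [(λy. y) :: AP]) :: (∅, ∅, ∅)]]
17. [S=[6] | E={z↦6} | C=[(λy. y) :: AP] | D=[(∅, ∅, ∅)]]
18. [S=[clo(λy. y, {z↦6}) :: 6] | E={z↦6} | C=[AP] | D=[(∅, ∅, ∅)]]
19. [S=∅ | E={y↦6, z↦6} | C=[y] | D=[(∅, {z↦6}, ∅) :: (∅, ∅, ∅)]]
20. [S=[6] | E={y↦6, z↦6} | C=∅ | D=[(∅, {z↦6}, ∅) :: (∅, ∅, ∅)]]
21. [S=[6] | E={z↦6} | C=∅ | D=[(∅, ∅, ∅)]]
22. [S=[6] | E=∅ | C=∅ | D=∅]
→ final value 6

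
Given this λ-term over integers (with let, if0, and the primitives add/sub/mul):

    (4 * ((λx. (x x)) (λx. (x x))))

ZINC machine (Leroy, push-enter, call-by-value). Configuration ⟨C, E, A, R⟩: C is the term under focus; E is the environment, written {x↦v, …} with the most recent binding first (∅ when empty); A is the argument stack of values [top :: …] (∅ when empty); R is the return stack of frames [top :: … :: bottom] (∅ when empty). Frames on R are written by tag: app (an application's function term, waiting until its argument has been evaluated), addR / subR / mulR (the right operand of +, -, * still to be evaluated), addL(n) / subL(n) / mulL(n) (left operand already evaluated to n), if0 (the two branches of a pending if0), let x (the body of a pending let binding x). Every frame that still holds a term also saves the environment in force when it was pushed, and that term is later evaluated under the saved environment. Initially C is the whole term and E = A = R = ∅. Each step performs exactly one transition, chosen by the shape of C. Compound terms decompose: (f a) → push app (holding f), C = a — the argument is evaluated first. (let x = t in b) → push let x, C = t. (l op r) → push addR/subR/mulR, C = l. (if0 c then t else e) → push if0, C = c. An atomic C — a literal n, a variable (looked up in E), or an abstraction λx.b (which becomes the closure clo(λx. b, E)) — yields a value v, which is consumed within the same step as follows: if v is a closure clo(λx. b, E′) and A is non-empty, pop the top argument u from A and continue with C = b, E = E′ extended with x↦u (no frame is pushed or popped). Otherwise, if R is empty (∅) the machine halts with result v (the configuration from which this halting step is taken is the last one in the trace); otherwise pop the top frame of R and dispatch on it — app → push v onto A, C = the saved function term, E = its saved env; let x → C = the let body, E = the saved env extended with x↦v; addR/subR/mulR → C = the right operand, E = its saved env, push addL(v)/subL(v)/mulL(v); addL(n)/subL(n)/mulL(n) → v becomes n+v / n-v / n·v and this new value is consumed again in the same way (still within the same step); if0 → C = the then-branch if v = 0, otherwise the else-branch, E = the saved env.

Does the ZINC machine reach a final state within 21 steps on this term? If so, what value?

step 0: <C=(4 * ((λx. (x x)) (λx. (x x)))), E=∅, A=∅, R=∅>
step 1: <C=4, E=∅, A=∅, R=[mulR]>
step 2: <C=((λx. (x x)) (λx. (x x))), E=∅, A=∅, R=[mulL(4)]>
step 3: <C=(λx. (x x)), E=∅, A=∅, R=[app :: mulL(4)]>
step 4: <C=(λx. (x x)), E=∅, A=[clo(λx. (x x), ∅)], R=[mulL(4)]>
step 5: <C=(x x), E={x↦clo(λx. (x x), ∅)}, A=∅, R=[mulL(4)]>
step 6: <C=x, E={x↦clo(λx. (x x), ∅)}, A=∅, R=[app :: mulL(4)]>
step 7: <C=x, E={x↦clo(λx. (x x), ∅)}, A=[clo(λx. (x x), ∅)], R=[mulL(4)]>
… configuration repeats with period 3 (steps 5–7 recur indefinitely) …

Answer: DIVERGES (no final state within 21 steps)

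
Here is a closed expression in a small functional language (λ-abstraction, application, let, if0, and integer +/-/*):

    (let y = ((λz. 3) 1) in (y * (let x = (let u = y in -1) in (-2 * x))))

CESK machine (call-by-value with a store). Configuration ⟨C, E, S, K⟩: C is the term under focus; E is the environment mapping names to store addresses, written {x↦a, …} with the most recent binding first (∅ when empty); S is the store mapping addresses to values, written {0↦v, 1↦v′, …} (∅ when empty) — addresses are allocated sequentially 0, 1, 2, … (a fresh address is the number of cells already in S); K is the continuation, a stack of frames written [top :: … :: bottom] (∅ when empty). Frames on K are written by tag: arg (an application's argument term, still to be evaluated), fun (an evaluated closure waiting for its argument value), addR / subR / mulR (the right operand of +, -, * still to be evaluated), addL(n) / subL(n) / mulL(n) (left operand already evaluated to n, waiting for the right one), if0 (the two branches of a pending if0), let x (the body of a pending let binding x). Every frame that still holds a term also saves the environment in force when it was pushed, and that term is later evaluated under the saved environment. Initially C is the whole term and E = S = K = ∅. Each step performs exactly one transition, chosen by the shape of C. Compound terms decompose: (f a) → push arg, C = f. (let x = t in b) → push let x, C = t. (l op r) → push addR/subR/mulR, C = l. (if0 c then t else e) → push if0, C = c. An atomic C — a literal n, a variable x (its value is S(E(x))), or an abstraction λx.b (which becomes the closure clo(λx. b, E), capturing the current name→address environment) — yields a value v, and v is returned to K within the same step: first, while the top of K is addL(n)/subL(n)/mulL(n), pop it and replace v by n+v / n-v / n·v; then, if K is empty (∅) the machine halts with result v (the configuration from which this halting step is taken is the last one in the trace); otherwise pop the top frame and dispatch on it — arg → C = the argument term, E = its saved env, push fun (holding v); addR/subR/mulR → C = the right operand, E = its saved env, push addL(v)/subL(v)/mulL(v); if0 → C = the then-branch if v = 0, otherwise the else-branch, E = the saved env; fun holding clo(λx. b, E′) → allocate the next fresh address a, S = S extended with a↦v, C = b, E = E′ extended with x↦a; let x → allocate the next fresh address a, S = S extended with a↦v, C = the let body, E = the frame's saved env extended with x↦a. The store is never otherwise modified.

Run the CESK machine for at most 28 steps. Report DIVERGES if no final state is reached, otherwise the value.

Answer: 6

Machine steps:
0. <C=(let y = ((λz. 3) 1) in (y * (let x = (let u = y in -1) in (-2 * x)))), E=∅, S=∅, K=∅>
1. <C=((λz. 3) 1), E=∅, S=∅, K=[let y]>
2. <C=(λz. 3), E=∅, S=∅, K=[arg :: let y]>
3. <C=1, E=∅, S=∅, K=[fun :: let y]>
4. <C=3, E={z↦0}, S={0↦1}, K=[let y]>
5. <C=(y * (let x = (let u = y in -1) in (-2 * x))), E={y↦1}, S={0↦1, 1↦3}, K=∅>
6. <C=y, E={y↦1}, S={0↦1, 1↦3}, K=[mulR]>
7. <C=(let x = (let u = y in -1) in (-2 * x)), E={y↦1}, S={0↦1, 1↦3}, K=[mulL(3)]>
8. <C=(let u = y in -1), E={y↦1}, S={0↦1, 1↦3}, K=[let x :: mulL(3)]>
9. <C=y, E={y↦1}, S={0↦1, 1↦3}, K=[let u :: let x :: mulL(3)]>
10. <C=-1, E={u↦2, y↦1}, S={0↦1, 1↦3, 2↦3}, K=[let x :: mulL(3)]>
11. <C=(-2 * x), E={x↦3, y↦1}, S={0↦1, 1↦3, 2↦3, 3↦-1}, K=[mulL(3)]>
12. <C=-2, E={x↦3, y↦1}, S={0↦1, 1↦3, 2↦3, 3↦-1}, K=[mulR :: mulL(3)]>
13. <C=x, E={x↦3, y↦1}, S={0↦1, 1↦3, 2↦3, 3↦-1}, K=[mulL(-2) :: mulL(3)]>
→ final value 6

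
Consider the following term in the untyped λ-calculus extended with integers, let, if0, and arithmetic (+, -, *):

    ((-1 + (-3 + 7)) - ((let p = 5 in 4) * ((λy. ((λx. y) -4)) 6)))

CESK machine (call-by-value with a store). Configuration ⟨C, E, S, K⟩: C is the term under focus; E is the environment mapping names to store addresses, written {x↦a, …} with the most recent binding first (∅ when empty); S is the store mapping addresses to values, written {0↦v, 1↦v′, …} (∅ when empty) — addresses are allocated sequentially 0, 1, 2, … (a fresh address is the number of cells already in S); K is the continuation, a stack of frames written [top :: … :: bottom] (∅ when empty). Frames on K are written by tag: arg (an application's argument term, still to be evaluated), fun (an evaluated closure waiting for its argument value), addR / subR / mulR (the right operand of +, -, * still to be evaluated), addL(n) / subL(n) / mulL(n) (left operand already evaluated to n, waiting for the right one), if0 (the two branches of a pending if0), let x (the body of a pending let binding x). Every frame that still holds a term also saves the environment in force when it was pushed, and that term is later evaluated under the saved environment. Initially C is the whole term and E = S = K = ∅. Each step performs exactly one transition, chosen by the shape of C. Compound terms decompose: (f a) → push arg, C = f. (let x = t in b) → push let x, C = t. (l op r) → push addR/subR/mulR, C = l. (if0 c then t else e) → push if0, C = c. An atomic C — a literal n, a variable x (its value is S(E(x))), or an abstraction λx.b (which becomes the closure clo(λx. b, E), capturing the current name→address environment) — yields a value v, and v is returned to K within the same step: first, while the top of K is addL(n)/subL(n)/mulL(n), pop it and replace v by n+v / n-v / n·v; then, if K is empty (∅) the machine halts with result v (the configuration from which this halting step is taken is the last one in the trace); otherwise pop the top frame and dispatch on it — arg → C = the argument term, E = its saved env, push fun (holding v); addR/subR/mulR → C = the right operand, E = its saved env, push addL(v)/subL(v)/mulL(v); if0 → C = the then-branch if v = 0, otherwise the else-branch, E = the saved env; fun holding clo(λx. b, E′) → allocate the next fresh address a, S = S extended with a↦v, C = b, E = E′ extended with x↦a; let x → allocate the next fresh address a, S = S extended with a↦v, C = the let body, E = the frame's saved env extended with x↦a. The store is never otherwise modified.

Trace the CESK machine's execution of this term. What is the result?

Answer: -21

Derivation:
step 0: ⟨C=((-1 + (-3 + 7)) - ((let p = 5 in 4) * ((λy. ((λx. y) -4)) 6))); E=∅; S=∅; K=∅⟩
step 1: ⟨C=(-1 + (-3 + 7)); E=∅; S=∅; K=[subR]⟩
step 2: ⟨C=-1; E=∅; S=∅; K=[addR :: subR]⟩
step 3: ⟨C=(-3 + 7); E=∅; S=∅; K=[addL(-1) :: subR]⟩
step 4: ⟨C=-3; E=∅; S=∅; K=[addR :: addL(-1) :: subR]⟩
step 5: ⟨C=7; E=∅; S=∅; K=[addL(-3) :: addL(-1) :: subR]⟩
step 6: ⟨C=((let p = 5 in 4) * ((λy. ((λx. y) -4)) 6)); E=∅; S=∅; K=[subL(3)]⟩
step 7: ⟨C=(let p = 5 in 4); E=∅; S=∅; K=[mulR :: subL(3)]⟩
step 8: ⟨C=5; E=∅; S=∅; K=[let p :: mulR :: subL(3)]⟩
step 9: ⟨C=4; E={p↦0}; S={0↦5}; K=[mulR :: subL(3)]⟩
step 10: ⟨C=((λy. ((λx. y) -4)) 6); E=∅; S={0↦5}; K=[mulL(4) :: subL(3)]⟩
step 11: ⟨C=(λy. ((λx. y) -4)); E=∅; S={0↦5}; K=[arg :: mulL(4) :: subL(3)]⟩
step 12: ⟨C=6; E=∅; S={0↦5}; K=[fun :: mulL(4) :: subL(3)]⟩
step 13: ⟨C=((λx. y) -4); E={y↦1}; S={0↦5, 1↦6}; K=[mulL(4) :: subL(3)]⟩
step 14: ⟨C=(λx. y); E={y↦1}; S={0↦5, 1↦6}; K=[arg :: mulL(4) :: subL(3)]⟩
step 15: ⟨C=-4; E={y↦1}; S={0↦5, 1↦6}; K=[fun :: mulL(4) :: subL(3)]⟩
step 16: ⟨C=y; E={x↦2, y↦1}; S={0↦5, 1↦6, 2↦-4}; K=[mulL(4) :: subL(3)]⟩
→ final value -21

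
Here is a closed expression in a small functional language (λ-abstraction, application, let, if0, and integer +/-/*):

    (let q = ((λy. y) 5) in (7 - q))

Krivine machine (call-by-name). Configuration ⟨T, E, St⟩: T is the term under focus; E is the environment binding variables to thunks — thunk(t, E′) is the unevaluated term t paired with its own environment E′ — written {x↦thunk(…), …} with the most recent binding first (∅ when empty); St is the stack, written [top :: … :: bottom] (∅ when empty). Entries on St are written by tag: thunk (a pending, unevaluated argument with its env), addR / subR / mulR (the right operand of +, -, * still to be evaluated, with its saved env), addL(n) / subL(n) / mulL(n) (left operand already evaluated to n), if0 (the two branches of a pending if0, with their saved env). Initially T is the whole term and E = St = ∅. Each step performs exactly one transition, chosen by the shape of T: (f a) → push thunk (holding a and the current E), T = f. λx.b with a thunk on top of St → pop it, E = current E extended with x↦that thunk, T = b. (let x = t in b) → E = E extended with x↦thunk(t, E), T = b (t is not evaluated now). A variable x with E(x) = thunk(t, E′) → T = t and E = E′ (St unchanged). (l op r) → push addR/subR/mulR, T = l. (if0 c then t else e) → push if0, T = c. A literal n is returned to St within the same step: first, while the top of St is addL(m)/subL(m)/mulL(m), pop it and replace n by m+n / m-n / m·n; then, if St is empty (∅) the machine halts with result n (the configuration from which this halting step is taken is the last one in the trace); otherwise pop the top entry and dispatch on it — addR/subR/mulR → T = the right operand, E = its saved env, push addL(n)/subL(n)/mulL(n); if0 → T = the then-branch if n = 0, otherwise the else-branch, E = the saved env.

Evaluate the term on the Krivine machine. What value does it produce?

Answer: 2

Machine steps:
[0] <T=(let q = ((λy. y) 5) in (7 - q)), E=∅, St=∅>
[1] <T=(7 - q), E={q↦thunk(((λy. y) 5), ∅)}, St=∅>
[2] <T=7, E={q↦thunk(((λy. y) 5), ∅)}, St=[subR]>
[3] <T=q, E={q↦thunk(((λy. y) 5), ∅)}, St=[subL(7)]>
[4] <T=((λy. y) 5), E=∅, St=[subL(7)]>
[5] <T=(λy. y), E=∅, St=[thunk :: subL(7)]>
[6] <T=y, E={y↦thunk(5, ∅)}, St=[subL(7)]>
[7] <T=5, E=∅, St=[subL(7)]>
→ final value 2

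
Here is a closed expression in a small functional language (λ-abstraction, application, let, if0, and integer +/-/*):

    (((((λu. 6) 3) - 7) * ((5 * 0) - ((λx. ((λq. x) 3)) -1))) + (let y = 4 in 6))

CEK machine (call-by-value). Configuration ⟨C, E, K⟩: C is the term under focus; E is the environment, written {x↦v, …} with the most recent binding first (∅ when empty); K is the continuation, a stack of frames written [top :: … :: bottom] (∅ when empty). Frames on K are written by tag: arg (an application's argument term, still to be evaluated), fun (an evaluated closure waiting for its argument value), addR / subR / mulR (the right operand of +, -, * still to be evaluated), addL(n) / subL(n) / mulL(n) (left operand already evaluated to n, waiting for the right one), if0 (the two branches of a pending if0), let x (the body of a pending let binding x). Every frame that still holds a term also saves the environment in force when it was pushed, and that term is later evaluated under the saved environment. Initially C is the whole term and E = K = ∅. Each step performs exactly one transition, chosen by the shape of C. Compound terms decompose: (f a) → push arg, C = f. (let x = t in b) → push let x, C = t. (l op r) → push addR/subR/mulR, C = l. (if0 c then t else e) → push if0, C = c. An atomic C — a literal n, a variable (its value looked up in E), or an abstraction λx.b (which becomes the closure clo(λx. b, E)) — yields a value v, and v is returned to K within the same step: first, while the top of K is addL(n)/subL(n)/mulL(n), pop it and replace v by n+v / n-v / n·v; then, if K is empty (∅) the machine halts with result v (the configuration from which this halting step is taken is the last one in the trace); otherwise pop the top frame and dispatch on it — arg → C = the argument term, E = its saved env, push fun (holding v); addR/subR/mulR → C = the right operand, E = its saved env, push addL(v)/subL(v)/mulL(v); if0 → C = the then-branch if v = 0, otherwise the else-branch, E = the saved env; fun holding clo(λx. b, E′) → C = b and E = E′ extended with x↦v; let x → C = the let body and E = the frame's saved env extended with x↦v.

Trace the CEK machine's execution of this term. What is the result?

Answer: 5

Derivation:
0. <C=(((((λu. 6) 3) - 7) * ((5 * 0) - ((λx. ((λq. x) 3)) -1))) + (let y = 4 in 6)), E=∅, K=∅>
1. <C=((((λu. 6) 3) - 7) * ((5 * 0) - ((λx. ((λq. x) 3)) -1))), E=∅, K=[addR]>
2. <C=(((λu. 6) 3) - 7), E=∅, K=[mulR :: addR]>
3. <C=((λu. 6) 3), E=∅, K=[subR :: mulR :: addR]>
4. <C=(λu. 6), E=∅, K=[arg :: subR :: mulR :: addR]>
5. <C=3, E=∅, K=[fun :: subR :: mulR :: addR]>
6. <C=6, E={u↦3}, K=[subR :: mulR :: addR]>
7. <C=7, E=∅, K=[subL(6) :: mulR :: addR]>
8. <C=((5 * 0) - ((λx. ((λq. x) 3)) -1)), E=∅, K=[mulL(-1) :: addR]>
9. <C=(5 * 0), E=∅, K=[subR :: mulL(-1) :: addR]>
10. <C=5, E=∅, K=[mulR :: subR :: mulL(-1) :: addR]>
11. <C=0, E=∅, K=[mulL(5) :: subR :: mulL(-1) :: addR]>
12. <C=((λx. ((λq. x) 3)) -1), E=∅, K=[subL(0) :: mulL(-1) :: addR]>
13. <C=(λx. ((λq. x) 3)), E=∅, K=[arg :: subL(0) :: mulL(-1) :: addR]>
14. <C=-1, E=∅, K=[fun :: subL(0) :: mulL(-1) :: addR]>
15. <C=((λq. x) 3), E={x↦-1}, K=[subL(0) :: mulL(-1) :: addR]>
16. <C=(λq. x), E={x↦-1}, K=[arg :: subL(0) :: mulL(-1) :: addR]>
17. <C=3, E={x↦-1}, K=[fun :: subL(0) :: mulL(-1) :: addR]>
18. <C=x, E={q↦3, x↦-1}, K=[subL(0) :: mulL(-1) :: addR]>
19. <C=(let y = 4 in 6), E=∅, K=[addL(-1)]>
20. <C=4, E=∅, K=[let y :: addL(-1)]>
21. <C=6, E={y↦4}, K=[addL(-1)]>
→ final value 5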